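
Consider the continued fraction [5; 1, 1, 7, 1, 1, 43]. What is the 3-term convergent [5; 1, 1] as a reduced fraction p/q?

11/2

Start with 1.
1 + 1/(1/1) = 1 + 1/1 = 2/1
5 + 1/(2/1) = 5 + 1/2 = 11/2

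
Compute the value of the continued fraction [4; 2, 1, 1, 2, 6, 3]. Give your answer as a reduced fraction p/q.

a_0 = 4: 4/1
a_1 = 2: 9/2
a_2 = 1: 13/3
a_3 = 1: 22/5
a_4 = 2: 57/13
a_5 = 6: 364/83
a_6 = 3: 1149/262

1149/262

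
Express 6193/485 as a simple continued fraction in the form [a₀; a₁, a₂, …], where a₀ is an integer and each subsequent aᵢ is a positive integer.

Repeatedly divide and take the remainder:
⌊6193/485⌋ = 12, remainder 373
⌊485/373⌋ = 1, remainder 112
⌊373/112⌋ = 3, remainder 37
⌊112/37⌋ = 3, remainder 1
⌊37/1⌋ = 37, remainder 0

[12; 1, 3, 3, 37]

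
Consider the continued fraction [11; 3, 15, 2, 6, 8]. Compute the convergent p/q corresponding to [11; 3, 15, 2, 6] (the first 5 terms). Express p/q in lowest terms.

6977/616

Start with 6.
2 + 1/(6/1) = 2 + 1/6 = 13/6
15 + 1/(13/6) = 15 + 6/13 = 201/13
3 + 1/(201/13) = 3 + 13/201 = 616/201
11 + 1/(616/201) = 11 + 201/616 = 6977/616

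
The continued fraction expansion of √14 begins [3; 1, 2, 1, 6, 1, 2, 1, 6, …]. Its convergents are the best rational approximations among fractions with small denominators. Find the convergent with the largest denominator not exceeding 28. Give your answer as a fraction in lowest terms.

101/27

a_0 = 3: 3/1  (≤ bound)
a_1 = 1: 4/1  (≤ bound)
a_2 = 2: 11/3  (≤ bound)
a_3 = 1: 15/4  (≤ bound)
a_4 = 6: 101/27  (≤ bound)
a_5 = 1: 116/31  (> 28, stop)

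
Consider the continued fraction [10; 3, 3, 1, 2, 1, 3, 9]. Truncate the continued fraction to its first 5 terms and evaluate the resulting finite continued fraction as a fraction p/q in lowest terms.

371/36

Compute successive convergents:
a_0 = 10: 10/1
a_1 = 3: 31/3
a_2 = 3: 103/10
a_3 = 1: 134/13
a_4 = 2: 371/36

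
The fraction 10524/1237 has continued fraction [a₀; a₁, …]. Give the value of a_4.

19

10524 ÷ 1237 → quotient 8, remainder 628
1237 ÷ 628 → quotient 1, remainder 609
628 ÷ 609 → quotient 1, remainder 19
609 ÷ 19 → quotient 32, remainder 1
19 ÷ 1 → quotient 19, remainder 0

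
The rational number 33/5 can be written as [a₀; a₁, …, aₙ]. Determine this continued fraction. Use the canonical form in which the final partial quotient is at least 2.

Run the Euclidean algorithm, recording each quotient:
⌊33/5⌋ = 6, remainder 3
⌊5/3⌋ = 1, remainder 2
⌊3/2⌋ = 1, remainder 1
⌊2/1⌋ = 2, remainder 0

[6; 1, 1, 2]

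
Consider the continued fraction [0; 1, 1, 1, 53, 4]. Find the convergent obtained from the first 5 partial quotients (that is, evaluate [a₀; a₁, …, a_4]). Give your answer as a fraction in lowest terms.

Start with 53.
1 + 1/(53/1) = 1 + 1/53 = 54/53
1 + 1/(54/53) = 1 + 53/54 = 107/54
1 + 1/(107/54) = 1 + 54/107 = 161/107
0 + 1/(161/107) = 0 + 107/161 = 107/161

107/161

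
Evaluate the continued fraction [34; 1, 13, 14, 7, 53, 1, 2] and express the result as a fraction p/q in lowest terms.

7854259/224864

a_0 = 34: 34/1
a_1 = 1: 35/1
a_2 = 13: 489/14
a_3 = 14: 6881/197
a_4 = 7: 48656/1393
a_5 = 53: 2585649/74026
a_6 = 1: 2634305/75419
a_7 = 2: 7854259/224864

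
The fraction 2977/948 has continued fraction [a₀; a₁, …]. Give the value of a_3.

1

⌊2977/948⌋ = 3, remainder 133
⌊948/133⌋ = 7, remainder 17
⌊133/17⌋ = 7, remainder 14
⌊17/14⌋ = 1, remainder 3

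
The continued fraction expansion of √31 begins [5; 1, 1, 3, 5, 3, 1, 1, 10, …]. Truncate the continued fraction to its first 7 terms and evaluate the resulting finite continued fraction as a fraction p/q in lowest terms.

Work from the innermost term outward:
Start with 1.
3 + 1/(1/1) = 3 + 1/1 = 4/1
5 + 1/(4/1) = 5 + 1/4 = 21/4
3 + 1/(21/4) = 3 + 4/21 = 67/21
1 + 1/(67/21) = 1 + 21/67 = 88/67
1 + 1/(88/67) = 1 + 67/88 = 155/88
5 + 1/(155/88) = 5 + 88/155 = 863/155

863/155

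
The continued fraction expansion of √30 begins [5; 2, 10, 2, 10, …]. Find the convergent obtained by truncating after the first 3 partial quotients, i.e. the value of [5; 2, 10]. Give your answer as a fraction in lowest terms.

Start with 10.
2 + 1/(10/1) = 2 + 1/10 = 21/10
5 + 1/(21/10) = 5 + 10/21 = 115/21

115/21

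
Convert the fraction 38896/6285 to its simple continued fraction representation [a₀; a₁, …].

Apply division with remainder until the remainder is 0:
38896 ÷ 6285 → quotient 6, remainder 1186
6285 ÷ 1186 → quotient 5, remainder 355
1186 ÷ 355 → quotient 3, remainder 121
355 ÷ 121 → quotient 2, remainder 113
121 ÷ 113 → quotient 1, remainder 8
113 ÷ 8 → quotient 14, remainder 1
8 ÷ 1 → quotient 8, remainder 0

[6; 5, 3, 2, 1, 14, 8]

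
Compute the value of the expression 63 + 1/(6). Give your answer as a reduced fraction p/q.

379/6

a_0 = 63: 63/1
a_1 = 6: 379/6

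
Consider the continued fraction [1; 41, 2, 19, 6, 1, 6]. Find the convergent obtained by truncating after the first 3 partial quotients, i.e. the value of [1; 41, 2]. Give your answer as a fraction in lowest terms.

85/83

Start with 2.
41 + 1/(2/1) = 41 + 1/2 = 83/2
1 + 1/(83/2) = 1 + 2/83 = 85/83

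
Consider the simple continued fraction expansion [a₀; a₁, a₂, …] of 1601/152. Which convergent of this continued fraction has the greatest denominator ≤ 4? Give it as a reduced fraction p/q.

a_0 = 10: 10/1  (≤ bound)
a_1 = 1: 11/1  (≤ bound)
a_2 = 1: 21/2  (≤ bound)
a_3 = 7: 158/15  (> 4, stop)

21/2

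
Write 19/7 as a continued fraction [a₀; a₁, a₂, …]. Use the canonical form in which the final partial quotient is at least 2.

[2; 1, 2, 2]

Run the Euclidean algorithm, recording each quotient:
19 = 2·7 + 5, so a_0 = 2
7 = 1·5 + 2, so a_1 = 1
5 = 2·2 + 1, so a_2 = 2
2 = 2·1 + 0, so a_3 = 2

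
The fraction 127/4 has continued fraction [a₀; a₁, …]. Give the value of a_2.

3

Apply division with remainder until the remainder is 0:
⌊127/4⌋ = 31, remainder 3
⌊4/3⌋ = 1, remainder 1
⌊3/1⌋ = 3, remainder 0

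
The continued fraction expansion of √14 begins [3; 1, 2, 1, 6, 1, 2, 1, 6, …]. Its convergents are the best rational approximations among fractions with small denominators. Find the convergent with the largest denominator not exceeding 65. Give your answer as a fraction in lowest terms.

List convergents until the denominator exceeds the bound:
a_0 = 3: 3/1  (≤ bound)
a_1 = 1: 4/1  (≤ bound)
a_2 = 2: 11/3  (≤ bound)
a_3 = 1: 15/4  (≤ bound)
a_4 = 6: 101/27  (≤ bound)
a_5 = 1: 116/31  (≤ bound)
a_6 = 2: 333/89  (> 65, stop)

116/31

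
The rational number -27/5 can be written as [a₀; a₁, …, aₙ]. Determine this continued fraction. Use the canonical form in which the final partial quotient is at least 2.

-27 ÷ 5 → quotient -6, remainder 3
5 ÷ 3 → quotient 1, remainder 2
3 ÷ 2 → quotient 1, remainder 1
2 ÷ 1 → quotient 2, remainder 0

[-6; 1, 1, 2]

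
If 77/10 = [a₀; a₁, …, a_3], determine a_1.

1

Repeatedly divide and take the remainder:
77 = 7·10 + 7, so a_0 = 7
10 = 1·7 + 3, so a_1 = 1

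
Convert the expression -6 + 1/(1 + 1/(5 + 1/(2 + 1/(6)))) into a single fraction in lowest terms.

Start with 6.
2 + 1/(6/1) = 2 + 1/6 = 13/6
5 + 1/(13/6) = 5 + 6/13 = 71/13
1 + 1/(71/13) = 1 + 13/71 = 84/71
-6 + 1/(84/71) = -6 + 71/84 = -433/84

-433/84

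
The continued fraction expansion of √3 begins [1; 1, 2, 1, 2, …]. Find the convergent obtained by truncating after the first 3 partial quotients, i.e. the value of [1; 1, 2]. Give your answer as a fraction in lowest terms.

5/3

Work from the innermost term outward:
Start with 2.
1 + 1/(2/1) = 1 + 1/2 = 3/2
1 + 1/(3/2) = 1 + 2/3 = 5/3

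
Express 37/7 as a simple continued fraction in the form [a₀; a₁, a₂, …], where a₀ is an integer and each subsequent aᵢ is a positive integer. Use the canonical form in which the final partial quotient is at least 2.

[5; 3, 2]

37 ÷ 7 → quotient 5, remainder 2
7 ÷ 2 → quotient 3, remainder 1
2 ÷ 1 → quotient 2, remainder 0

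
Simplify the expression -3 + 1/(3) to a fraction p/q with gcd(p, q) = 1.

-8/3

Use the convergent recurrence hₖ = aₖ·hₖ₋₁ + hₖ₋₂ (and likewise for the denominators kₖ):
a_0 = -3: -3/1
a_1 = 3: -8/3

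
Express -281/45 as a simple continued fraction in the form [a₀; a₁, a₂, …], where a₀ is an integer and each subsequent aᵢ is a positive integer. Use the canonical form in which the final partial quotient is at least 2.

[-7; 1, 3, 11]

-281 = -7·45 + 34, so a_0 = -7
45 = 1·34 + 11, so a_1 = 1
34 = 3·11 + 1, so a_2 = 3
11 = 11·1 + 0, so a_3 = 11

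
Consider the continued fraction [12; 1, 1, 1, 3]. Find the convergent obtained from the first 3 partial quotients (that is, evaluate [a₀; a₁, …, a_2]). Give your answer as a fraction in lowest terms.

25/2

Compute successive convergents:
a_0 = 12: 12/1
a_1 = 1: 13/1
a_2 = 1: 25/2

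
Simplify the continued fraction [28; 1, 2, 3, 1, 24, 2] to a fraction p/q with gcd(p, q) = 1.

18851/657

Work from the innermost term outward:
Start with 2.
24 + 1/(2/1) = 24 + 1/2 = 49/2
1 + 1/(49/2) = 1 + 2/49 = 51/49
3 + 1/(51/49) = 3 + 49/51 = 202/51
2 + 1/(202/51) = 2 + 51/202 = 455/202
1 + 1/(455/202) = 1 + 202/455 = 657/455
28 + 1/(657/455) = 28 + 455/657 = 18851/657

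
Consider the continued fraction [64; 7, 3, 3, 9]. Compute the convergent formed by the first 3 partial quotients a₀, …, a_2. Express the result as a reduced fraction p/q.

Start with 3.
7 + 1/(3/1) = 7 + 1/3 = 22/3
64 + 1/(22/3) = 64 + 3/22 = 1411/22

1411/22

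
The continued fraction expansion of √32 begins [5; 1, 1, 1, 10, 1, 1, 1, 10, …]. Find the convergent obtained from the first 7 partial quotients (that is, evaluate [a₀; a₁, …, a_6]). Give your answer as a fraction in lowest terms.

379/67

Collapse the nested fraction from the inside out:
Start with 1.
1 + 1/(1/1) = 1 + 1/1 = 2/1
10 + 1/(2/1) = 10 + 1/2 = 21/2
1 + 1/(21/2) = 1 + 2/21 = 23/21
1 + 1/(23/21) = 1 + 21/23 = 44/23
1 + 1/(44/23) = 1 + 23/44 = 67/44
5 + 1/(67/44) = 5 + 44/67 = 379/67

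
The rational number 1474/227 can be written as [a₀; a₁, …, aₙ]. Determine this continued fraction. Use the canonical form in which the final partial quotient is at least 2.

Repeatedly divide and take the remainder:
⌊1474/227⌋ = 6, remainder 112
⌊227/112⌋ = 2, remainder 3
⌊112/3⌋ = 37, remainder 1
⌊3/1⌋ = 3, remainder 0

[6; 2, 37, 3]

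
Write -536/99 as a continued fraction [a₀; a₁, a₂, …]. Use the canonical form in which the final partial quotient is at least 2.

[-6; 1, 1, 2, 2, 2, 3]

⌊-536/99⌋ = -6, remainder 58
⌊99/58⌋ = 1, remainder 41
⌊58/41⌋ = 1, remainder 17
⌊41/17⌋ = 2, remainder 7
⌊17/7⌋ = 2, remainder 3
⌊7/3⌋ = 2, remainder 1
⌊3/1⌋ = 3, remainder 0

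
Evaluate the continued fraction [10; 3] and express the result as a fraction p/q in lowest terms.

31/3

Collapse the nested fraction from the inside out:
Start with 3.
10 + 1/(3/1) = 10 + 1/3 = 31/3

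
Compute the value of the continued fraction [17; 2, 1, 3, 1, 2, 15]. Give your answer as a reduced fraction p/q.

Use the convergent recurrence hₖ = aₖ·hₖ₋₁ + hₖ₋₂ (and likewise for the denominators kₖ):
a_0 = 17: 17/1
a_1 = 2: 35/2
a_2 = 1: 52/3
a_3 = 3: 191/11
a_4 = 1: 243/14
a_5 = 2: 677/39
a_6 = 15: 10398/599

10398/599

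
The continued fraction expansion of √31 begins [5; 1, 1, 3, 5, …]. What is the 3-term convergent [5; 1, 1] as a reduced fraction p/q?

Use the convergent recurrence hₖ = aₖ·hₖ₋₁ + hₖ₋₂ (and likewise for the denominators kₖ):
a_0 = 5: 5/1
a_1 = 1: 6/1
a_2 = 1: 11/2

11/2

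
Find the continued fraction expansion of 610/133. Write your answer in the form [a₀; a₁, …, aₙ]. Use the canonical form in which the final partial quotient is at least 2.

Run the Euclidean algorithm, recording each quotient:
⌊610/133⌋ = 4, remainder 78
⌊133/78⌋ = 1, remainder 55
⌊78/55⌋ = 1, remainder 23
⌊55/23⌋ = 2, remainder 9
⌊23/9⌋ = 2, remainder 5
⌊9/5⌋ = 1, remainder 4
⌊5/4⌋ = 1, remainder 1
⌊4/1⌋ = 4, remainder 0

[4; 1, 1, 2, 2, 1, 1, 4]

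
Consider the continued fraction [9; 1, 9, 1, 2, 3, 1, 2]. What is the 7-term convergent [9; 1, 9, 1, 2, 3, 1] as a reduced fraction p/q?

a_0 = 9: 9/1
a_1 = 1: 10/1
a_2 = 9: 99/10
a_3 = 1: 109/11
a_4 = 2: 317/32
a_5 = 3: 1060/107
a_6 = 1: 1377/139

1377/139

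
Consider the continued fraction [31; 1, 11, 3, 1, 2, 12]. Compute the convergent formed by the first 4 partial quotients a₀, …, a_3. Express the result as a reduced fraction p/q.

Start with 3.
11 + 1/(3/1) = 11 + 1/3 = 34/3
1 + 1/(34/3) = 1 + 3/34 = 37/34
31 + 1/(37/34) = 31 + 34/37 = 1181/37

1181/37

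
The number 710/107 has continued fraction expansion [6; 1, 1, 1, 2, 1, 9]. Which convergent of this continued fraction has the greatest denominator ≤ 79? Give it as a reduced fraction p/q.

73/11

a_0 = 6: 6/1  (≤ bound)
a_1 = 1: 7/1  (≤ bound)
a_2 = 1: 13/2  (≤ bound)
a_3 = 1: 20/3  (≤ bound)
a_4 = 2: 53/8  (≤ bound)
a_5 = 1: 73/11  (≤ bound)
a_6 = 9: 710/107  (> 79, stop)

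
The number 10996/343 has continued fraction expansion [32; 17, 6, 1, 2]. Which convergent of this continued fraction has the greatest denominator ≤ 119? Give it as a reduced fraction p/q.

a_0 = 32: 32/1  (≤ bound)
a_1 = 17: 545/17  (≤ bound)
a_2 = 6: 3302/103  (≤ bound)
a_3 = 1: 3847/120  (> 119, stop)

3302/103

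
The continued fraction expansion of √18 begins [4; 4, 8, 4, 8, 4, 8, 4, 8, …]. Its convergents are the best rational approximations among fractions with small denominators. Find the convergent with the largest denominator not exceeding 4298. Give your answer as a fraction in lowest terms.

4756/1121

List convergents until the denominator exceeds the bound:
a_0 = 4: 4/1  (≤ bound)
a_1 = 4: 17/4  (≤ bound)
a_2 = 8: 140/33  (≤ bound)
a_3 = 4: 577/136  (≤ bound)
a_4 = 8: 4756/1121  (≤ bound)
a_5 = 4: 19601/4620  (> 4298, stop)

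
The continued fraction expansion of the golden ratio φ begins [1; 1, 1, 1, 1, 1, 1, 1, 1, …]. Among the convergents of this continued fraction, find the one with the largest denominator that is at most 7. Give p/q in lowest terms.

8/5

a_0 = 1: 1/1  (≤ bound)
a_1 = 1: 2/1  (≤ bound)
a_2 = 1: 3/2  (≤ bound)
a_3 = 1: 5/3  (≤ bound)
a_4 = 1: 8/5  (≤ bound)
a_5 = 1: 13/8  (> 7, stop)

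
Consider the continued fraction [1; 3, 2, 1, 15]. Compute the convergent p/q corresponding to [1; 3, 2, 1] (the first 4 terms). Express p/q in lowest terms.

13/10

a_0 = 1: 1/1
a_1 = 3: 4/3
a_2 = 2: 9/7
a_3 = 1: 13/10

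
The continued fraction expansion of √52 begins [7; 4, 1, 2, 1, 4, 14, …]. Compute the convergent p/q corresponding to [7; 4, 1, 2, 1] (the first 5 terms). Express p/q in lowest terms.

Start with 1.
2 + 1/(1/1) = 2 + 1/1 = 3/1
1 + 1/(3/1) = 1 + 1/3 = 4/3
4 + 1/(4/3) = 4 + 3/4 = 19/4
7 + 1/(19/4) = 7 + 4/19 = 137/19

137/19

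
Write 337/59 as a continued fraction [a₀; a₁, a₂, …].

Apply division with remainder until the remainder is 0:
⌊337/59⌋ = 5, remainder 42
⌊59/42⌋ = 1, remainder 17
⌊42/17⌋ = 2, remainder 8
⌊17/8⌋ = 2, remainder 1
⌊8/1⌋ = 8, remainder 0

[5; 1, 2, 2, 8]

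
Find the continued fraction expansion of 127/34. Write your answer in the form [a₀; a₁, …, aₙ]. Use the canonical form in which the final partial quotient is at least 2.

Repeatedly divide and take the remainder:
127 ÷ 34 → quotient 3, remainder 25
34 ÷ 25 → quotient 1, remainder 9
25 ÷ 9 → quotient 2, remainder 7
9 ÷ 7 → quotient 1, remainder 2
7 ÷ 2 → quotient 3, remainder 1
2 ÷ 1 → quotient 2, remainder 0

[3; 1, 2, 1, 3, 2]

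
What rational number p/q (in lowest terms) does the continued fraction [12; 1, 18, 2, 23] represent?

Start with 23.
2 + 1/(23/1) = 2 + 1/23 = 47/23
18 + 1/(47/23) = 18 + 23/47 = 869/47
1 + 1/(869/47) = 1 + 47/869 = 916/869
12 + 1/(916/869) = 12 + 869/916 = 11861/916

11861/916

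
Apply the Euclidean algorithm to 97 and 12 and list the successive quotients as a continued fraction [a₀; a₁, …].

[8; 12]

Apply division with remainder until the remainder is 0:
⌊97/12⌋ = 8, remainder 1
⌊12/1⌋ = 12, remainder 0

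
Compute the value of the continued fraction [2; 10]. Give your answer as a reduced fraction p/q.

21/10

Collapse the nested fraction from the inside out:
Start with 10.
2 + 1/(10/1) = 2 + 1/10 = 21/10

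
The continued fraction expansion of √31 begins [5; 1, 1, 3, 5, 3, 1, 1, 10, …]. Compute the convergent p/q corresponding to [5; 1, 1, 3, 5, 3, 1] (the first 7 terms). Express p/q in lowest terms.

863/155

Compute successive convergents:
a_0 = 5: 5/1
a_1 = 1: 6/1
a_2 = 1: 11/2
a_3 = 3: 39/7
a_4 = 5: 206/37
a_5 = 3: 657/118
a_6 = 1: 863/155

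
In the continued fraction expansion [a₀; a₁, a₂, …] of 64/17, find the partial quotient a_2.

3

Repeatedly divide and take the remainder:
64 ÷ 17 → quotient 3, remainder 13
17 ÷ 13 → quotient 1, remainder 4
13 ÷ 4 → quotient 3, remainder 1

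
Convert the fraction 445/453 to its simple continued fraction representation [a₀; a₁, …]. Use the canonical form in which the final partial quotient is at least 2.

445 = 0·453 + 445, so a_0 = 0
453 = 1·445 + 8, so a_1 = 1
445 = 55·8 + 5, so a_2 = 55
8 = 1·5 + 3, so a_3 = 1
5 = 1·3 + 2, so a_4 = 1
3 = 1·2 + 1, so a_5 = 1
2 = 2·1 + 0, so a_6 = 2

[0; 1, 55, 1, 1, 1, 2]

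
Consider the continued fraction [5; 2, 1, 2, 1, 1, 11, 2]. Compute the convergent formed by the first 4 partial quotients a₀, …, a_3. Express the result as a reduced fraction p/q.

Compute successive convergents:
a_0 = 5: 5/1
a_1 = 2: 11/2
a_2 = 1: 16/3
a_3 = 2: 43/8

43/8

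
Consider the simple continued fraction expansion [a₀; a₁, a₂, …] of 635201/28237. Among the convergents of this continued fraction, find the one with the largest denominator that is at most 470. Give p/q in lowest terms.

2407/107

a_0 = 22: 22/1  (≤ bound)
a_1 = 2: 45/2  (≤ bound)
a_2 = 53: 2407/107  (≤ bound)
a_3 = 5: 12080/537  (> 470, stop)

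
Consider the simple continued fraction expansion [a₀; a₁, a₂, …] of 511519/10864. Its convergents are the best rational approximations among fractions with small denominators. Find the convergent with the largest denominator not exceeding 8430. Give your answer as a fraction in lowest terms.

37620/799

a_0 = 47: 47/1  (≤ bound)
a_1 = 11: 518/11  (≤ bound)
a_2 = 1: 565/12  (≤ bound)
a_3 = 12: 7298/155  (≤ bound)
a_4 = 2: 15161/322  (≤ bound)
a_5 = 1: 22459/477  (≤ bound)
a_6 = 1: 37620/799  (≤ bound)
a_7 = 13: 511519/10864  (> 8430, stop)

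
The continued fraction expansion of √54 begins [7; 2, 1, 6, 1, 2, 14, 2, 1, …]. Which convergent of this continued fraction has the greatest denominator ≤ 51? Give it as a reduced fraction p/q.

169/23

a_0 = 7: 7/1  (≤ bound)
a_1 = 2: 15/2  (≤ bound)
a_2 = 1: 22/3  (≤ bound)
a_3 = 6: 147/20  (≤ bound)
a_4 = 1: 169/23  (≤ bound)
a_5 = 2: 485/66  (> 51, stop)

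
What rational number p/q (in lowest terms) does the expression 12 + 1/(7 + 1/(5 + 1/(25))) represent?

Build up convergents one term at a time:
a_0 = 12: 12/1
a_1 = 7: 85/7
a_2 = 5: 437/36
a_3 = 25: 11010/907

11010/907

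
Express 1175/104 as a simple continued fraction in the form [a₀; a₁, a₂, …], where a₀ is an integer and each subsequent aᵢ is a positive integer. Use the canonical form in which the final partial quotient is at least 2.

[11; 3, 2, 1, 4, 2]

1175 = 11·104 + 31, so a_0 = 11
104 = 3·31 + 11, so a_1 = 3
31 = 2·11 + 9, so a_2 = 2
11 = 1·9 + 2, so a_3 = 1
9 = 4·2 + 1, so a_4 = 4
2 = 2·1 + 0, so a_5 = 2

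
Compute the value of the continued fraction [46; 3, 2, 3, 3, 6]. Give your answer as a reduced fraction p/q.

Build up convergents one term at a time:
a_0 = 46: 46/1
a_1 = 3: 139/3
a_2 = 2: 324/7
a_3 = 3: 1111/24
a_4 = 3: 3657/79
a_5 = 6: 23053/498

23053/498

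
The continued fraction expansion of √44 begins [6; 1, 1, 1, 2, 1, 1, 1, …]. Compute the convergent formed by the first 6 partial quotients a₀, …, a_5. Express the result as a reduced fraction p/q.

Use the convergent recurrence hₖ = aₖ·hₖ₋₁ + hₖ₋₂ (and likewise for the denominators kₖ):
a_0 = 6: 6/1
a_1 = 1: 7/1
a_2 = 1: 13/2
a_3 = 1: 20/3
a_4 = 2: 53/8
a_5 = 1: 73/11

73/11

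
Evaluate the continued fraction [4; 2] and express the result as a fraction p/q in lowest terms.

Collapse the nested fraction from the inside out:
Start with 2.
4 + 1/(2/1) = 4 + 1/2 = 9/2

9/2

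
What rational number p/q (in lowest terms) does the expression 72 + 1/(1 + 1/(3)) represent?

Build up convergents one term at a time:
a_0 = 72: 72/1
a_1 = 1: 73/1
a_2 = 3: 291/4

291/4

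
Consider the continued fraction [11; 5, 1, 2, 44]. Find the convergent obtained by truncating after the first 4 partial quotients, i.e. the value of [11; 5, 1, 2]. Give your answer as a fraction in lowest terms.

190/17

a_0 = 11: 11/1
a_1 = 5: 56/5
a_2 = 1: 67/6
a_3 = 2: 190/17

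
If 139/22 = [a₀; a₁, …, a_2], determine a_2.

139 ÷ 22 → quotient 6, remainder 7
22 ÷ 7 → quotient 3, remainder 1
7 ÷ 1 → quotient 7, remainder 0

7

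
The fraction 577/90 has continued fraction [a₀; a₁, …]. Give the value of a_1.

⌊577/90⌋ = 6, remainder 37
⌊90/37⌋ = 2, remainder 16

2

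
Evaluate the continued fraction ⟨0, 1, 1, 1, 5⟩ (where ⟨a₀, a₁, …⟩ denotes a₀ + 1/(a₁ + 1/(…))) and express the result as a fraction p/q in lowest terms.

Collapse the nested fraction from the inside out:
Start with 5.
1 + 1/(5/1) = 1 + 1/5 = 6/5
1 + 1/(6/5) = 1 + 5/6 = 11/6
1 + 1/(11/6) = 1 + 6/11 = 17/11
0 + 1/(17/11) = 0 + 11/17 = 11/17

11/17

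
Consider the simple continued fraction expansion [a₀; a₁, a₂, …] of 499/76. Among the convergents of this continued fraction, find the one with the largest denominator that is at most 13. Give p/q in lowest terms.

46/7

a_0 = 6: 6/1  (≤ bound)
a_1 = 1: 7/1  (≤ bound)
a_2 = 1: 13/2  (≤ bound)
a_3 = 3: 46/7  (≤ bound)
a_4 = 3: 151/23  (> 13, stop)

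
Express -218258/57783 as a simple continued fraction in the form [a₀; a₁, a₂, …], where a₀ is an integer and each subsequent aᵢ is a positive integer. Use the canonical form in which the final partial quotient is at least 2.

[-4; 4, 2, 20, 1, 22, 13]

⌊-218258/57783⌋ = -4, remainder 12874
⌊57783/12874⌋ = 4, remainder 6287
⌊12874/6287⌋ = 2, remainder 300
⌊6287/300⌋ = 20, remainder 287
⌊300/287⌋ = 1, remainder 13
⌊287/13⌋ = 22, remainder 1
⌊13/1⌋ = 13, remainder 0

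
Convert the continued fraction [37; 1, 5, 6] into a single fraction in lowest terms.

1400/37

a_0 = 37: 37/1
a_1 = 1: 38/1
a_2 = 5: 227/6
a_3 = 6: 1400/37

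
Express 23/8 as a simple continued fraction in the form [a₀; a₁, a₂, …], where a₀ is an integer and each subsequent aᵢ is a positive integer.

Apply division with remainder until the remainder is 0:
23 = 2·8 + 7, so a_0 = 2
8 = 1·7 + 1, so a_1 = 1
7 = 7·1 + 0, so a_2 = 7

[2; 1, 7]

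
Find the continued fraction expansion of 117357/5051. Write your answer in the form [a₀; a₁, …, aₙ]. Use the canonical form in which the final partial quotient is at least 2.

Apply division with remainder until the remainder is 0:
117357 = 23·5051 + 1184, so a_0 = 23
5051 = 4·1184 + 315, so a_1 = 4
1184 = 3·315 + 239, so a_2 = 3
315 = 1·239 + 76, so a_3 = 1
239 = 3·76 + 11, so a_4 = 3
76 = 6·11 + 10, so a_5 = 6
11 = 1·10 + 1, so a_6 = 1
10 = 10·1 + 0, so a_7 = 10

[23; 4, 3, 1, 3, 6, 1, 10]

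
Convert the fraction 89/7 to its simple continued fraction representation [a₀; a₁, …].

[12; 1, 2, 2]

Run the Euclidean algorithm, recording each quotient:
89 = 12·7 + 5, so a_0 = 12
7 = 1·5 + 2, so a_1 = 1
5 = 2·2 + 1, so a_2 = 2
2 = 2·1 + 0, so a_3 = 2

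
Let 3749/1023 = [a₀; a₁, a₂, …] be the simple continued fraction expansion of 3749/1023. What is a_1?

1

3749 = 3·1023 + 680, so a_0 = 3
1023 = 1·680 + 343, so a_1 = 1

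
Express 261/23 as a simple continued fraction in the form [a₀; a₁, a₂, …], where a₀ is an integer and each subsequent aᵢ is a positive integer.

Apply division with remainder until the remainder is 0:
261 = 11·23 + 8, so a_0 = 11
23 = 2·8 + 7, so a_1 = 2
8 = 1·7 + 1, so a_2 = 1
7 = 7·1 + 0, so a_3 = 7

[11; 2, 1, 7]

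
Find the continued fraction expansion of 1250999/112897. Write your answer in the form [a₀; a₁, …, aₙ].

[11; 12, 2, 1, 3, 9, 2, 42]

1250999 = 11·112897 + 9132, so a_0 = 11
112897 = 12·9132 + 3313, so a_1 = 12
9132 = 2·3313 + 2506, so a_2 = 2
3313 = 1·2506 + 807, so a_3 = 1
2506 = 3·807 + 85, so a_4 = 3
807 = 9·85 + 42, so a_5 = 9
85 = 2·42 + 1, so a_6 = 2
42 = 42·1 + 0, so a_7 = 42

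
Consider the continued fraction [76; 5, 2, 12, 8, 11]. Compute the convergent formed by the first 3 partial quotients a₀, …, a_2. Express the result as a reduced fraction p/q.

838/11

Use the convergent recurrence hₖ = aₖ·hₖ₋₁ + hₖ₋₂ (and likewise for the denominators kₖ):
a_0 = 76: 76/1
a_1 = 5: 381/5
a_2 = 2: 838/11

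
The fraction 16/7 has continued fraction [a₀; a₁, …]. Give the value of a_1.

16 = 2·7 + 2, so a_0 = 2
7 = 3·2 + 1, so a_1 = 3

3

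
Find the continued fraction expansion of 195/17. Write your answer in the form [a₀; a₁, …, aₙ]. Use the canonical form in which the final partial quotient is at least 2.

[11; 2, 8]

195 = 11·17 + 8, so a_0 = 11
17 = 2·8 + 1, so a_1 = 2
8 = 8·1 + 0, so a_2 = 8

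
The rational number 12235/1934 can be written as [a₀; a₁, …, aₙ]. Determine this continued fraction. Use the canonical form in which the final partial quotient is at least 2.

[6; 3, 15, 2, 1, 1, 3, 2]

12235 = 6·1934 + 631, so a_0 = 6
1934 = 3·631 + 41, so a_1 = 3
631 = 15·41 + 16, so a_2 = 15
41 = 2·16 + 9, so a_3 = 2
16 = 1·9 + 7, so a_4 = 1
9 = 1·7 + 2, so a_5 = 1
7 = 3·2 + 1, so a_6 = 3
2 = 2·1 + 0, so a_7 = 2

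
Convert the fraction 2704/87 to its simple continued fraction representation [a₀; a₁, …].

2704 ÷ 87 → quotient 31, remainder 7
87 ÷ 7 → quotient 12, remainder 3
7 ÷ 3 → quotient 2, remainder 1
3 ÷ 1 → quotient 3, remainder 0

[31; 12, 2, 3]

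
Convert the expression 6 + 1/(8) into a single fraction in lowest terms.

Build up convergents one term at a time:
a_0 = 6: 6/1
a_1 = 8: 49/8

49/8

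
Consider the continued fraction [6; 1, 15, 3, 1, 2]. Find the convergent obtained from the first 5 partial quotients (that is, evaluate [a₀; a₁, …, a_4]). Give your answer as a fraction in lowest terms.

451/65

Start with 1.
3 + 1/(1/1) = 3 + 1/1 = 4/1
15 + 1/(4/1) = 15 + 1/4 = 61/4
1 + 1/(61/4) = 1 + 4/61 = 65/61
6 + 1/(65/61) = 6 + 61/65 = 451/65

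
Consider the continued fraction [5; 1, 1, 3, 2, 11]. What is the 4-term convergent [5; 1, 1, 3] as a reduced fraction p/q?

Build up convergents one term at a time:
a_0 = 5: 5/1
a_1 = 1: 6/1
a_2 = 1: 11/2
a_3 = 3: 39/7

39/7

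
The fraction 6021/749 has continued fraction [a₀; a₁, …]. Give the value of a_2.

⌊6021/749⌋ = 8, remainder 29
⌊749/29⌋ = 25, remainder 24
⌊29/24⌋ = 1, remainder 5

1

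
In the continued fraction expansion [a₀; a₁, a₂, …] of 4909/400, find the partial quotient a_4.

36

4909 ÷ 400 → quotient 12, remainder 109
400 ÷ 109 → quotient 3, remainder 73
109 ÷ 73 → quotient 1, remainder 36
73 ÷ 36 → quotient 2, remainder 1
36 ÷ 1 → quotient 36, remainder 0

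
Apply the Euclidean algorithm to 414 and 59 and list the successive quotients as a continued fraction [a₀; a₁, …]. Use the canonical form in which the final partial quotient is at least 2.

[7; 59]

414 = 7·59 + 1, so a_0 = 7
59 = 59·1 + 0, so a_1 = 59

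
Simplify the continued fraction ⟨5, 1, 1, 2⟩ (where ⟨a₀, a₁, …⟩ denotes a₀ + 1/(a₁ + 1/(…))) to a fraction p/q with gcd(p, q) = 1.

Work from the innermost term outward:
Start with 2.
1 + 1/(2/1) = 1 + 1/2 = 3/2
1 + 1/(3/2) = 1 + 2/3 = 5/3
5 + 1/(5/3) = 5 + 3/5 = 28/5

28/5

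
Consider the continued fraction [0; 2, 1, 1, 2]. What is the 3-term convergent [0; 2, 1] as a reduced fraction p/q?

1/3

a_0 = 0: 0/1
a_1 = 2: 1/2
a_2 = 1: 1/3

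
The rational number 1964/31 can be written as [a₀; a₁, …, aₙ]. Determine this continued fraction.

Repeatedly divide and take the remainder:
⌊1964/31⌋ = 63, remainder 11
⌊31/11⌋ = 2, remainder 9
⌊11/9⌋ = 1, remainder 2
⌊9/2⌋ = 4, remainder 1
⌊2/1⌋ = 2, remainder 0

[63; 2, 1, 4, 2]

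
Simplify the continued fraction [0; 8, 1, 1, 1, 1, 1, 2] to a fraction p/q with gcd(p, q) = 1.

Use the convergent recurrence hₖ = aₖ·hₖ₋₁ + hₖ₋₂ (and likewise for the denominators kₖ):
a_0 = 0: 0/1
a_1 = 8: 1/8
a_2 = 1: 1/9
a_3 = 1: 2/17
a_4 = 1: 3/26
a_5 = 1: 5/43
a_6 = 1: 8/69
a_7 = 2: 21/181

21/181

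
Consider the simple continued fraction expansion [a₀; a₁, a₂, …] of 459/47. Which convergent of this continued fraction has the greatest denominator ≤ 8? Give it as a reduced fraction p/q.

39/4

List convergents until the denominator exceeds the bound:
a_0 = 9: 9/1  (≤ bound)
a_1 = 1: 10/1  (≤ bound)
a_2 = 3: 39/4  (≤ bound)
a_3 = 3: 127/13  (> 8, stop)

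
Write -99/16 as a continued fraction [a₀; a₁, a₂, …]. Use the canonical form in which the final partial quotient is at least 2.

⌊-99/16⌋ = -7, remainder 13
⌊16/13⌋ = 1, remainder 3
⌊13/3⌋ = 4, remainder 1
⌊3/1⌋ = 3, remainder 0

[-7; 1, 4, 3]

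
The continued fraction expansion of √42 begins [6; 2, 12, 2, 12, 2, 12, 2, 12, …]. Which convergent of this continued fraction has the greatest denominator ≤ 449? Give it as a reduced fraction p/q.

337/52

a_0 = 6: 6/1  (≤ bound)
a_1 = 2: 13/2  (≤ bound)
a_2 = 12: 162/25  (≤ bound)
a_3 = 2: 337/52  (≤ bound)
a_4 = 12: 4206/649  (> 449, stop)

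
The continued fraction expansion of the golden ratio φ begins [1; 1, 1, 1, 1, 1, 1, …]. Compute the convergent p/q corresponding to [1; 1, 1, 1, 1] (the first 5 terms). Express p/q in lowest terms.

Start with 1.
1 + 1/(1/1) = 1 + 1/1 = 2/1
1 + 1/(2/1) = 1 + 1/2 = 3/2
1 + 1/(3/2) = 1 + 2/3 = 5/3
1 + 1/(5/3) = 1 + 3/5 = 8/5

8/5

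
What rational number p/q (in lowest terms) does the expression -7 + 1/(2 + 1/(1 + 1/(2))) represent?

-53/8

a_0 = -7: -7/1
a_1 = 2: -13/2
a_2 = 1: -20/3
a_3 = 2: -53/8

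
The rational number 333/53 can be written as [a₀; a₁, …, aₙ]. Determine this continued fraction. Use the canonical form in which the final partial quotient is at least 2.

Apply division with remainder until the remainder is 0:
333 ÷ 53 → quotient 6, remainder 15
53 ÷ 15 → quotient 3, remainder 8
15 ÷ 8 → quotient 1, remainder 7
8 ÷ 7 → quotient 1, remainder 1
7 ÷ 1 → quotient 7, remainder 0

[6; 3, 1, 1, 7]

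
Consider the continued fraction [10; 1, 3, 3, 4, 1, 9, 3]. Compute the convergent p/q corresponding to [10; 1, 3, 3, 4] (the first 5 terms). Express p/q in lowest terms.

603/56

a_0 = 10: 10/1
a_1 = 1: 11/1
a_2 = 3: 43/4
a_3 = 3: 140/13
a_4 = 4: 603/56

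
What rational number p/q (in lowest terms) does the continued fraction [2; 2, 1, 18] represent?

131/56

Start with 18.
1 + 1/(18/1) = 1 + 1/18 = 19/18
2 + 1/(19/18) = 2 + 18/19 = 56/19
2 + 1/(56/19) = 2 + 19/56 = 131/56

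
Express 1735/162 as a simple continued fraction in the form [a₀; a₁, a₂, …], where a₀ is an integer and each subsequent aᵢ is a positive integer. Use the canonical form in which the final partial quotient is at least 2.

[10; 1, 2, 2, 4, 5]

⌊1735/162⌋ = 10, remainder 115
⌊162/115⌋ = 1, remainder 47
⌊115/47⌋ = 2, remainder 21
⌊47/21⌋ = 2, remainder 5
⌊21/5⌋ = 4, remainder 1
⌊5/1⌋ = 5, remainder 0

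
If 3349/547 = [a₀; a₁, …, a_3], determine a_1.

8

3349 ÷ 547 → quotient 6, remainder 67
547 ÷ 67 → quotient 8, remainder 11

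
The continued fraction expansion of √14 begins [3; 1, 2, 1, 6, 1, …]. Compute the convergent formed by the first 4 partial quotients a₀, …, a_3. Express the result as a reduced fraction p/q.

15/4

Collapse the nested fraction from the inside out:
Start with 1.
2 + 1/(1/1) = 2 + 1/1 = 3/1
1 + 1/(3/1) = 1 + 1/3 = 4/3
3 + 1/(4/3) = 3 + 3/4 = 15/4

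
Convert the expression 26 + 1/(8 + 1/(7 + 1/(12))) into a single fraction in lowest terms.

Start with 12.
7 + 1/(12/1) = 7 + 1/12 = 85/12
8 + 1/(85/12) = 8 + 12/85 = 692/85
26 + 1/(692/85) = 26 + 85/692 = 18077/692

18077/692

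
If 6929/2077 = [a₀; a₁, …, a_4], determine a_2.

1

Repeatedly divide and take the remainder:
⌊6929/2077⌋ = 3, remainder 698
⌊2077/698⌋ = 2, remainder 681
⌊698/681⌋ = 1, remainder 17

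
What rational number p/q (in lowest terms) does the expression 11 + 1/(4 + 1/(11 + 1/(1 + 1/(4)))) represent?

Start with 4.
1 + 1/(4/1) = 1 + 1/4 = 5/4
11 + 1/(5/4) = 11 + 4/5 = 59/5
4 + 1/(59/5) = 4 + 5/59 = 241/59
11 + 1/(241/59) = 11 + 59/241 = 2710/241

2710/241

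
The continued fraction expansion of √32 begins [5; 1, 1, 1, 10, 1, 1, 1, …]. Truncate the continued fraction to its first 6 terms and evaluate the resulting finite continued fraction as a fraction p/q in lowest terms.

198/35

Start with 1.
10 + 1/(1/1) = 10 + 1/1 = 11/1
1 + 1/(11/1) = 1 + 1/11 = 12/11
1 + 1/(12/11) = 1 + 11/12 = 23/12
1 + 1/(23/12) = 1 + 12/23 = 35/23
5 + 1/(35/23) = 5 + 23/35 = 198/35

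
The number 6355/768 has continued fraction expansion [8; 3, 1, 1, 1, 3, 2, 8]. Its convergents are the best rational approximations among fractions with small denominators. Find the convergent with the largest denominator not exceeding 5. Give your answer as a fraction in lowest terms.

a_0 = 8: 8/1  (≤ bound)
a_1 = 3: 25/3  (≤ bound)
a_2 = 1: 33/4  (≤ bound)
a_3 = 1: 58/7  (> 5, stop)

33/4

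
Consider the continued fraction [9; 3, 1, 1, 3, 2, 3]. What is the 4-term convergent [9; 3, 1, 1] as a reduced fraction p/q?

a_0 = 9: 9/1
a_1 = 3: 28/3
a_2 = 1: 37/4
a_3 = 1: 65/7

65/7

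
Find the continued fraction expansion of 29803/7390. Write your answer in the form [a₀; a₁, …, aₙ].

[4; 30, 2, 2, 3, 14]

⌊29803/7390⌋ = 4, remainder 243
⌊7390/243⌋ = 30, remainder 100
⌊243/100⌋ = 2, remainder 43
⌊100/43⌋ = 2, remainder 14
⌊43/14⌋ = 3, remainder 1
⌊14/1⌋ = 14, remainder 0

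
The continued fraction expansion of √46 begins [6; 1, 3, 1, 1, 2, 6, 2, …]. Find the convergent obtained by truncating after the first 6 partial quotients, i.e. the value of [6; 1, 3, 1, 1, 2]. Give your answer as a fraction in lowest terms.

156/23

Start with 2.
1 + 1/(2/1) = 1 + 1/2 = 3/2
1 + 1/(3/2) = 1 + 2/3 = 5/3
3 + 1/(5/3) = 3 + 3/5 = 18/5
1 + 1/(18/5) = 1 + 5/18 = 23/18
6 + 1/(23/18) = 6 + 18/23 = 156/23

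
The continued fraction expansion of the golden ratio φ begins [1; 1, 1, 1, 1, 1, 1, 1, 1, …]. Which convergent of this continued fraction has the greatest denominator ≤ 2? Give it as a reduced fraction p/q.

3/2

List convergents until the denominator exceeds the bound:
a_0 = 1: 1/1  (≤ bound)
a_1 = 1: 2/1  (≤ bound)
a_2 = 1: 3/2  (≤ bound)
a_3 = 1: 5/3  (> 2, stop)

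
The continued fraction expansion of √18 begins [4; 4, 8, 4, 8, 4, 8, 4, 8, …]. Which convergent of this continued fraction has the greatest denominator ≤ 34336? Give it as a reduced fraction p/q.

a_0 = 4: 4/1  (≤ bound)
a_1 = 4: 17/4  (≤ bound)
a_2 = 8: 140/33  (≤ bound)
a_3 = 4: 577/136  (≤ bound)
a_4 = 8: 4756/1121  (≤ bound)
a_5 = 4: 19601/4620  (≤ bound)
a_6 = 8: 161564/38081  (> 34336, stop)

19601/4620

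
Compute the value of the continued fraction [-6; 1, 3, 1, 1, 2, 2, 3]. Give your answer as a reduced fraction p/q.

Starting at the tail and folding back:
Start with 3.
2 + 1/(3/1) = 2 + 1/3 = 7/3
2 + 1/(7/3) = 2 + 3/7 = 17/7
1 + 1/(17/7) = 1 + 7/17 = 24/17
1 + 1/(24/17) = 1 + 17/24 = 41/24
3 + 1/(41/24) = 3 + 24/41 = 147/41
1 + 1/(147/41) = 1 + 41/147 = 188/147
-6 + 1/(188/147) = -6 + 147/188 = -981/188

-981/188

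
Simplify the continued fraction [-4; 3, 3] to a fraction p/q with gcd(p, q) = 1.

-37/10

Collapse the nested fraction from the inside out:
Start with 3.
3 + 1/(3/1) = 3 + 1/3 = 10/3
-4 + 1/(10/3) = -4 + 3/10 = -37/10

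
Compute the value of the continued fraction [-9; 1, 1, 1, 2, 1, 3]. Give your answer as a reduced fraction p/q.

-343/41

Start with 3.
1 + 1/(3/1) = 1 + 1/3 = 4/3
2 + 1/(4/3) = 2 + 3/4 = 11/4
1 + 1/(11/4) = 1 + 4/11 = 15/11
1 + 1/(15/11) = 1 + 11/15 = 26/15
1 + 1/(26/15) = 1 + 15/26 = 41/26
-9 + 1/(41/26) = -9 + 26/41 = -343/41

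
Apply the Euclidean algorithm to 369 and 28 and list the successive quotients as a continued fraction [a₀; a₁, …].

⌊369/28⌋ = 13, remainder 5
⌊28/5⌋ = 5, remainder 3
⌊5/3⌋ = 1, remainder 2
⌊3/2⌋ = 1, remainder 1
⌊2/1⌋ = 2, remainder 0

[13; 5, 1, 1, 2]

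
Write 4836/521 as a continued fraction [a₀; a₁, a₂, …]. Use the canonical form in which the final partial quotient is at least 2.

4836 = 9·521 + 147, so a_0 = 9
521 = 3·147 + 80, so a_1 = 3
147 = 1·80 + 67, so a_2 = 1
80 = 1·67 + 13, so a_3 = 1
67 = 5·13 + 2, so a_4 = 5
13 = 6·2 + 1, so a_5 = 6
2 = 2·1 + 0, so a_6 = 2

[9; 3, 1, 1, 5, 6, 2]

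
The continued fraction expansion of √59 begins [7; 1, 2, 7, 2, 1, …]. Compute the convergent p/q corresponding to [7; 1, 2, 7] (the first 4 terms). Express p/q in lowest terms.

Start with 7.
2 + 1/(7/1) = 2 + 1/7 = 15/7
1 + 1/(15/7) = 1 + 7/15 = 22/15
7 + 1/(22/15) = 7 + 15/22 = 169/22

169/22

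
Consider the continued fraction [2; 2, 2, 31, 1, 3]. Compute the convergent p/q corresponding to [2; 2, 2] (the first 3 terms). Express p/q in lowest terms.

12/5

Start with 2.
2 + 1/(2/1) = 2 + 1/2 = 5/2
2 + 1/(5/2) = 2 + 2/5 = 12/5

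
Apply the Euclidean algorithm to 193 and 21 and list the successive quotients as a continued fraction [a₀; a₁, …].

⌊193/21⌋ = 9, remainder 4
⌊21/4⌋ = 5, remainder 1
⌊4/1⌋ = 4, remainder 0

[9; 5, 4]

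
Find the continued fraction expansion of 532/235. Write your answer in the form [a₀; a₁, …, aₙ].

[2; 3, 1, 3, 1, 3, 3]

Repeatedly divide and take the remainder:
532 = 2·235 + 62, so a_0 = 2
235 = 3·62 + 49, so a_1 = 3
62 = 1·49 + 13, so a_2 = 1
49 = 3·13 + 10, so a_3 = 3
13 = 1·10 + 3, so a_4 = 1
10 = 3·3 + 1, so a_5 = 3
3 = 3·1 + 0, so a_6 = 3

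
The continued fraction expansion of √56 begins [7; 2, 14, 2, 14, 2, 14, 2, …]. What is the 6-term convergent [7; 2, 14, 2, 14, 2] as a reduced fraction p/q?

13455/1798

Collapse the nested fraction from the inside out:
Start with 2.
14 + 1/(2/1) = 14 + 1/2 = 29/2
2 + 1/(29/2) = 2 + 2/29 = 60/29
14 + 1/(60/29) = 14 + 29/60 = 869/60
2 + 1/(869/60) = 2 + 60/869 = 1798/869
7 + 1/(1798/869) = 7 + 869/1798 = 13455/1798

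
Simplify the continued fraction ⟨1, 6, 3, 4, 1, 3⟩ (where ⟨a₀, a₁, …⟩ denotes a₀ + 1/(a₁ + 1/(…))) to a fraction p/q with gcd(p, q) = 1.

446/385

Start with 3.
1 + 1/(3/1) = 1 + 1/3 = 4/3
4 + 1/(4/3) = 4 + 3/4 = 19/4
3 + 1/(19/4) = 3 + 4/19 = 61/19
6 + 1/(61/19) = 6 + 19/61 = 385/61
1 + 1/(385/61) = 1 + 61/385 = 446/385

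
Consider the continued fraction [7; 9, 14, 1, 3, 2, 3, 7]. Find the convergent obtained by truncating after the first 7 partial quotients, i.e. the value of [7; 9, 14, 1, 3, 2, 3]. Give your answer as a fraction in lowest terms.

29529/4153

Start with 3.
2 + 1/(3/1) = 2 + 1/3 = 7/3
3 + 1/(7/3) = 3 + 3/7 = 24/7
1 + 1/(24/7) = 1 + 7/24 = 31/24
14 + 1/(31/24) = 14 + 24/31 = 458/31
9 + 1/(458/31) = 9 + 31/458 = 4153/458
7 + 1/(4153/458) = 7 + 458/4153 = 29529/4153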